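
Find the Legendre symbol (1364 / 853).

-1

(1364 / 853)
  = (511 / 853)    [1364 ≡ 511 mod 853]
  = (853 / 511)    [QR: 853 ≡ 1 mod 4, sign kept]
  = (342 / 511)    [853 ≡ 342 mod 511]
  = (171 / 511)    [511 ≡ 7 mod 8 ⇒ (2 / 511) = +1]
  = -(511 / 171)    [QR: both ≡ 3 mod 4, sign flips]
  = -(169 / 171)    [511 ≡ 169 mod 171]
  = -(171 / 169)    [QR: 169 ≡ 1 mod 4, sign kept]
  = -(2 / 169)    [171 ≡ 2 mod 169]
  = -(1 / 169)    [169 ≡ 1 mod 8 ⇒ (2 / 169) = +1]
  = -1    [(1 / 169) = 1]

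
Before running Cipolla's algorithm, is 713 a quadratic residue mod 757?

713 ≡ 1 (mod 4), so quadratic reciprocity gives (713|757) = (757|713). Reduce: 757 ≡ 44 (mod 713). Now have (44|713).
Factor out 2: 44 = 2^2·11. Since 713 ≡ 1 (mod 8), (2|713) = +1, and (2|713)^2 = +1. Now have (11|713).
713 ≡ 1 (mod 4), so quadratic reciprocity gives (11|713) = (713|11). Reduce: 713 ≡ 9 (mod 11). Now have (9|11).
9 ≡ 1 (mod 4), so quadratic reciprocity gives (9|11) = (11|9). Reduce: 11 ≡ 2 (mod 9). Now have (2|9).
Factor out 2: 2 = 2. Since 9 ≡ 1 (mod 8), (2|9) = +1. Now have (1|9).
(1|9) = 1. Collecting the sign factors: 1.
The Legendre symbol is 1, so x^2 ≡ 713 (mod 757) has solution.

yes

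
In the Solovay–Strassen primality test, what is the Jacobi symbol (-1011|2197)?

Pull out -1: (-1011|2197) = (-1|2197)·(1011|2197). Since 2197 ≡ 1 (mod 4), (-1|2197) = +1. Now have (1011|2197).
2197 ≡ 1 (mod 4), so quadratic reciprocity gives (1011|2197) = (2197|1011). Reduce: 2197 ≡ 175 (mod 1011). Now have (175|1011).
Both 175 ≡ 3 and 1011 ≡ 3 (mod 4), so reciprocity gives (175|1011) = -(1011|175). Reduce: 1011 ≡ 136 (mod 175). Now have -(136|175).
Factor out 2: 136 = 2^3·17. Since 175 ≡ 7 (mod 8), (2|175) = +1, and (2|175)^3 = +1. Now have -(17|175).
17 ≡ 1 (mod 4), so quadratic reciprocity gives (17|175) = (175|17). Reduce: 175 ≡ 5 (mod 17). Now have -(5|17).
5 ≡ 1 (mod 4), so quadratic reciprocity gives (5|17) = (17|5). Reduce: 17 ≡ 2 (mod 5). Now have -(2|5).
Factor out 2: 2 = 2. Since 5 ≡ 5 (mod 8), (2|5) = -1. Now have (1|5).
(1|5) = 1. Collecting the sign factors: 1.

1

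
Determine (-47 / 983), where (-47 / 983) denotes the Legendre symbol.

(-47 / 983)
  = -(47 / 983)    [983 ≡ 3 mod 4 ⇒ (-1 / 983) = -1]
  = (983 / 47)    [QR: both ≡ 3 mod 4, sign flips]
  = (43 / 47)    [983 ≡ 43 mod 47]
  = -(47 / 43)    [QR: both ≡ 3 mod 4, sign flips]
  = -(4 / 43)    [47 ≡ 4 mod 43]
  = -(1 / 43)    [43 ≡ 3 mod 8 ⇒ (2 / 43)^2 = +1]
  = -1    [(1 / 43) = 1]

-1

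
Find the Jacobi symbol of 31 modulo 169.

169 ≡ 1 (mod 4), so quadratic reciprocity gives (31/169) = (169/31). Reduce: 169 ≡ 14 (mod 31). Now have (14/31).
Factor out 2: 14 = 2·7. Since 31 ≡ 7 (mod 8), (2/31) = +1. Now have (7/31).
Both 7 ≡ 3 and 31 ≡ 3 (mod 4), so reciprocity gives (7/31) = -(31/7). Reduce: 31 ≡ 3 (mod 7). Now have -(3/7).
Both 3 ≡ 3 and 7 ≡ 3 (mod 4), so reciprocity gives (3/7) = -(7/3). Reduce: 7 ≡ 1 (mod 3). Now have (1/3).
(1/3) = 1. Collecting the sign factors: 1.

1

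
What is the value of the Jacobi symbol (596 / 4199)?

-1

Factor out 2: 596 = 2^2·149. Since 4199 ≡ 7 (mod 8), (2 / 4199) = +1, and (2 / 4199)^2 = +1. Now have (149 / 4199).
149 ≡ 1 (mod 4), so quadratic reciprocity gives (149 / 4199) = (4199 / 149). Reduce: 4199 ≡ 27 (mod 149). Now have (27 / 149).
149 ≡ 1 (mod 4), so quadratic reciprocity gives (27 / 149) = (149 / 27). Reduce: 149 ≡ 14 (mod 27). Now have (14 / 27).
Factor out 2: 14 = 2·7. Since 27 ≡ 3 (mod 8), (2 / 27) = -1. Now have -(7 / 27).
Both 7 ≡ 3 and 27 ≡ 3 (mod 4), so reciprocity gives (7 / 27) = -(27 / 7). Reduce: 27 ≡ 6 (mod 7). Now have (6 / 7).
Factor out 2: 6 = 2·3. Since 7 ≡ 7 (mod 8), (2 / 7) = +1. Now have (3 / 7).
Both 3 ≡ 3 and 7 ≡ 3 (mod 4), so reciprocity gives (3 / 7) = -(7 / 3). Reduce: 7 ≡ 1 (mod 3). Now have -(1 / 3).
(1 / 3) = 1. Collecting the sign factors: -1.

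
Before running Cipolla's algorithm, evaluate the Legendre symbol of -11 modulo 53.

Pull out -1: (-11|53) = (-1|53)·(11|53). Since 53 ≡ 1 (mod 4), (-1|53) = +1. Now have (11|53).
53 ≡ 1 (mod 4), so quadratic reciprocity gives (11|53) = (53|11). Reduce: 53 ≡ 9 (mod 11). Now have (9|11).
9 ≡ 1 (mod 4), so quadratic reciprocity gives (9|11) = (11|9). Reduce: 11 ≡ 2 (mod 9). Now have (2|9).
Factor out 2: 2 = 2. Since 9 ≡ 1 (mod 8), (2|9) = +1. Now have (1|9).
(1|9) = 1. Collecting the sign factors: 1.

1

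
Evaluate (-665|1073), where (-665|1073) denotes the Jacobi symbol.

-1

Reduce the numerator: -665 ≡ 408 (mod 1073), so (-665|1073) = (408|1073).
Factor out 2: 408 = 2^3·51. Since 1073 ≡ 1 (mod 8), (2|1073) = +1, and (2|1073)^3 = +1. Now have (51|1073).
1073 ≡ 1 (mod 4), so quadratic reciprocity gives (51|1073) = (1073|51). Reduce: 1073 ≡ 2 (mod 51). Now have (2|51).
Factor out 2: 2 = 2. Since 51 ≡ 3 (mod 8), (2|51) = -1. Now have -(1|51).
(1|51) = 1. Collecting the sign factors: -1.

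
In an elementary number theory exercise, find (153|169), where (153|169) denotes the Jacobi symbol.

1

(153|169)
  = (169|153)    [QR: 153 ≡ 1 mod 4, sign kept]
  = (16|153)    [169 ≡ 16 mod 153]
  = (1|153)    [153 ≡ 1 mod 8 ⇒ (2|153)^4 = +1]
  = 1    [(1|153) = 1]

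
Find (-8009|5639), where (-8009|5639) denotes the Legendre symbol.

Pull out -1: (-8009|5639) = (-1|5639)·(8009|5639). Since 5639 ≡ 3 (mod 4), (-1|5639) = -1. Now have -(8009|5639).
Reduce the numerator: 8009 ≡ 2370 (mod 5639), so (8009|5639) = (2370|5639).
Factor out 2: 2370 = 2·1185. Since 5639 ≡ 7 (mod 8), (2|5639) = +1. Now have -(1185|5639).
1185 ≡ 1 (mod 4), so quadratic reciprocity gives (1185|5639) = (5639|1185). Reduce: 5639 ≡ 899 (mod 1185). Now have -(899|1185).
1185 ≡ 1 (mod 4), so quadratic reciprocity gives (899|1185) = (1185|899). Reduce: 1185 ≡ 286 (mod 899). Now have -(286|899).
Factor out 2: 286 = 2·143. Since 899 ≡ 3 (mod 8), (2|899) = -1. Now have (143|899).
Both 143 ≡ 3 and 899 ≡ 3 (mod 4), so reciprocity gives (143|899) = -(899|143). Reduce: 899 ≡ 41 (mod 143). Now have -(41|143).
41 ≡ 1 (mod 4), so quadratic reciprocity gives (41|143) = (143|41). Reduce: 143 ≡ 20 (mod 41). Now have -(20|41).
Factor out 2: 20 = 2^2·5. Since 41 ≡ 1 (mod 8), (2|41) = +1, and (2|41)^2 = +1. Now have -(5|41).
5 ≡ 1 (mod 4), so quadratic reciprocity gives (5|41) = (41|5). Reduce: 41 ≡ 1 (mod 5). Now have -(1|5).
(1|5) = 1. Collecting the sign factors: -1.

-1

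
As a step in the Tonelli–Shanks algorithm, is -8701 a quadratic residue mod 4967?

(-8701/4967)
  = (1233/4967)    [-8701 ≡ 1233 mod 4967]
  = (4967/1233)    [QR: 1233 ≡ 1 mod 4, sign kept]
  = (35/1233)    [4967 ≡ 35 mod 1233]
  = (1233/35)    [QR: 1233 ≡ 1 mod 4, sign kept]
  = (8/35)    [1233 ≡ 8 mod 35]
  = -(1/35)    [35 ≡ 3 mod 8 ⇒ (2/35)^3 = -1]
  = -1    [(1/35) = 1]
(-8701/4967) = -1, and 4967 is prime, so -8701 is not a quadratic residue mod 4967.

no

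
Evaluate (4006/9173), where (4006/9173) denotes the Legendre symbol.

(4006/9173)
  = -(2003/9173)    [9173 ≡ 5 mod 8 ⇒ (2/9173) = -1]
  = -(9173/2003)    [QR: 9173 ≡ 1 mod 4, sign kept]
  = -(1161/2003)    [9173 ≡ 1161 mod 2003]
  = -(2003/1161)    [QR: 1161 ≡ 1 mod 4, sign kept]
  = -(842/1161)    [2003 ≡ 842 mod 1161]
  = -(421/1161)    [1161 ≡ 1 mod 8 ⇒ (2/1161) = +1]
  = -(1161/421)    [QR: 421 ≡ 1 mod 4, sign kept]
  = -(319/421)    [1161 ≡ 319 mod 421]
  = -(421/319)    [QR: 421 ≡ 1 mod 4, sign kept]
  = -(102/319)    [421 ≡ 102 mod 319]
  = -(51/319)    [319 ≡ 7 mod 8 ⇒ (2/319) = +1]
  = (319/51)    [QR: both ≡ 3 mod 4, sign flips]
  = (13/51)    [319 ≡ 13 mod 51]
  = (51/13)    [QR: 13 ≡ 1 mod 4, sign kept]
  = (12/13)    [51 ≡ 12 mod 13]
  = (3/13)    [13 ≡ 5 mod 8 ⇒ (2/13)^2 = +1]
  = (13/3)    [QR: 13 ≡ 1 mod 4, sign kept]
  = (1/3)    [13 ≡ 1 mod 3]
  = 1    [(1/3) = 1]

1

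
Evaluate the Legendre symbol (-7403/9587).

Pull out -1: (-7403/9587) = (-1/9587)·(7403/9587). Since 9587 ≡ 3 (mod 4), (-1/9587) = -1. Now have -(7403/9587).
Both 7403 ≡ 3 and 9587 ≡ 3 (mod 4), so reciprocity gives (7403/9587) = -(9587/7403). Reduce: 9587 ≡ 2184 (mod 7403). Now have (2184/7403).
Factor out 2: 2184 = 2^3·273. Since 7403 ≡ 3 (mod 8), (2/7403) = -1, and (2/7403)^3 = -1. Now have -(273/7403).
273 ≡ 1 (mod 4), so quadratic reciprocity gives (273/7403) = (7403/273). Reduce: 7403 ≡ 32 (mod 273). Now have -(32/273).
Factor out 2: 32 = 2^5. Since 273 ≡ 1 (mod 8), (2/273) = +1, and (2/273)^5 = +1. Now have -(1/273).
(1/273) = 1. Collecting the sign factors: -1.

-1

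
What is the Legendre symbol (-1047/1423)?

Reduce the numerator: -1047 ≡ 376 (mod 1423), so (-1047/1423) = (376/1423).
Factor out 2: 376 = 2^3·47. Since 1423 ≡ 7 (mod 8), (2/1423) = +1, and (2/1423)^3 = +1. Now have (47/1423).
Both 47 ≡ 3 and 1423 ≡ 3 (mod 4), so reciprocity gives (47/1423) = -(1423/47). Reduce: 1423 ≡ 13 (mod 47). Now have -(13/47).
13 ≡ 1 (mod 4), so quadratic reciprocity gives (13/47) = (47/13). Reduce: 47 ≡ 8 (mod 13). Now have -(8/13).
Factor out 2: 8 = 2^3. Since 13 ≡ 5 (mod 8), (2/13) = -1, and (2/13)^3 = -1. Now have (1/13).
(1/13) = 1. Collecting the sign factors: 1.

1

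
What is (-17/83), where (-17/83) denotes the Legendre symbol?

-1

(-17/83)
  = (66/83)    [-17 ≡ 66 mod 83]
  = -(33/83)    [83 ≡ 3 mod 8 ⇒ (2/83) = -1]
  = -(83/33)    [QR: 33 ≡ 1 mod 4, sign kept]
  = -(17/33)    [83 ≡ 17 mod 33]
  = -(33/17)    [QR: 17 ≡ 1 mod 4, sign kept]
  = -(16/17)    [33 ≡ 16 mod 17]
  = -(1/17)    [17 ≡ 1 mod 8 ⇒ (2/17)^4 = +1]
  = -1    [(1/17) = 1]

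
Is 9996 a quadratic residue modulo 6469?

yes

(9996/6469)
  = (3527/6469)    [9996 ≡ 3527 mod 6469]
  = (6469/3527)    [QR: 6469 ≡ 1 mod 4, sign kept]
  = (2942/3527)    [6469 ≡ 2942 mod 3527]
  = (1471/3527)    [3527 ≡ 7 mod 8 ⇒ (2/3527) = +1]
  = -(3527/1471)    [QR: both ≡ 3 mod 4, sign flips]
  = -(585/1471)    [3527 ≡ 585 mod 1471]
  = -(1471/585)    [QR: 585 ≡ 1 mod 4, sign kept]
  = -(301/585)    [1471 ≡ 301 mod 585]
  = -(585/301)    [QR: 301 ≡ 1 mod 4, sign kept]
  = -(284/301)    [585 ≡ 284 mod 301]
  = -(71/301)    [301 ≡ 5 mod 8 ⇒ (2/301)^2 = +1]
  = -(301/71)    [QR: 301 ≡ 1 mod 4, sign kept]
  = -(17/71)    [301 ≡ 17 mod 71]
  = -(71/17)    [QR: 17 ≡ 1 mod 4, sign kept]
  = -(3/17)    [71 ≡ 3 mod 17]
  = -(17/3)    [QR: 17 ≡ 1 mod 4, sign kept]
  = -(2/3)    [17 ≡ 2 mod 3]
  = (1/3)    [3 ≡ 3 mod 8 ⇒ (2/3) = -1]
  = 1    [(1/3) = 1]
The Legendre symbol is 1, so x^2 ≡ 9996 (mod 6469) has solution.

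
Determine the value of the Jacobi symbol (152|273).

1

(152|273)
  = (19|273)    [273 ≡ 1 mod 8 ⇒ (2|273)^3 = +1]
  = (273|19)    [QR: 273 ≡ 1 mod 4, sign kept]
  = (7|19)    [273 ≡ 7 mod 19]
  = -(19|7)    [QR: both ≡ 3 mod 4, sign flips]
  = -(5|7)    [19 ≡ 5 mod 7]
  = -(7|5)    [QR: 5 ≡ 1 mod 4, sign kept]
  = -(2|5)    [7 ≡ 2 mod 5]
  = (1|5)    [5 ≡ 5 mod 8 ⇒ (2|5) = -1]
  = 1    [(1|5) = 1]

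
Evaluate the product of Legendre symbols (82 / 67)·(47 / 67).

By multiplicativity, (82·47 / 67) = (82 / 67)·(47 / 67).
First factor (82 / 67):
(82 / 67)
  = (15 / 67)    [82 ≡ 15 mod 67]
  = -(67 / 15)    [QR: both ≡ 3 mod 4, sign flips]
  = -(7 / 15)    [67 ≡ 7 mod 15]
  = (15 / 7)    [QR: both ≡ 3 mod 4, sign flips]
  = (1 / 7)    [15 ≡ 1 mod 7]
  = 1    [(1 / 7) = 1]
Second factor (47 / 67):
(47 / 67)
  = -(67 / 47)    [QR: both ≡ 3 mod 4, sign flips]
  = -(20 / 47)    [67 ≡ 20 mod 47]
  = -(5 / 47)    [47 ≡ 7 mod 8 ⇒ (2 / 47)^2 = +1]
  = -(47 / 5)    [QR: 5 ≡ 1 mod 4, sign kept]
  = -(2 / 5)    [47 ≡ 2 mod 5]
  = (1 / 5)    [5 ≡ 5 mod 8 ⇒ (2 / 5) = -1]
  = 1    [(1 / 5) = 1]
Product: (1)·(1) = 1.

1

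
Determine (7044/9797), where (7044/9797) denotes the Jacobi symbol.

1

Factor out 2: 7044 = 2^2·1761. Since 9797 ≡ 5 (mod 8), (2/9797) = -1, and (2/9797)^2 = +1. Now have (1761/9797).
1761 ≡ 1 (mod 4), so quadratic reciprocity gives (1761/9797) = (9797/1761). Reduce: 9797 ≡ 992 (mod 1761). Now have (992/1761).
Factor out 2: 992 = 2^5·31. Since 1761 ≡ 1 (mod 8), (2/1761) = +1, and (2/1761)^5 = +1. Now have (31/1761).
1761 ≡ 1 (mod 4), so quadratic reciprocity gives (31/1761) = (1761/31). Reduce: 1761 ≡ 25 (mod 31). Now have (25/31).
25 ≡ 1 (mod 4), so quadratic reciprocity gives (25/31) = (31/25). Reduce: 31 ≡ 6 (mod 25). Now have (6/25).
Factor out 2: 6 = 2·3. Since 25 ≡ 1 (mod 8), (2/25) = +1. Now have (3/25).
25 ≡ 1 (mod 4), so quadratic reciprocity gives (3/25) = (25/3). Reduce: 25 ≡ 1 (mod 3). Now have (1/3).
(1/3) = 1. Collecting the sign factors: 1.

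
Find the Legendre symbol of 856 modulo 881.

1

(856|881)
  = (107|881)    [881 ≡ 1 mod 8 ⇒ (2|881)^3 = +1]
  = (881|107)    [QR: 881 ≡ 1 mod 4, sign kept]
  = (25|107)    [881 ≡ 25 mod 107]
  = (107|25)    [QR: 25 ≡ 1 mod 4, sign kept]
  = (7|25)    [107 ≡ 7 mod 25]
  = (25|7)    [QR: 25 ≡ 1 mod 4, sign kept]
  = (4|7)    [25 ≡ 4 mod 7]
  = (1|7)    [7 ≡ 7 mod 8 ⇒ (2|7)^2 = +1]
  = 1    [(1|7) = 1]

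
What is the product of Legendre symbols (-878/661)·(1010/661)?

-1

By multiplicativity, (-878·1010/661) = (-878/661)·(1010/661).
First factor (-878/661):
Reduce the numerator: -878 ≡ 444 (mod 661), so (-878/661) = (444/661).
Factor out 2: 444 = 2^2·111. Since 661 ≡ 5 (mod 8), (2/661) = -1, and (2/661)^2 = +1. Now have (111/661).
661 ≡ 1 (mod 4), so quadratic reciprocity gives (111/661) = (661/111). Reduce: 661 ≡ 106 (mod 111). Now have (106/111).
Factor out 2: 106 = 2·53. Since 111 ≡ 7 (mod 8), (2/111) = +1. Now have (53/111).
53 ≡ 1 (mod 4), so quadratic reciprocity gives (53/111) = (111/53). Reduce: 111 ≡ 5 (mod 53). Now have (5/53).
5 ≡ 1 (mod 4), so quadratic reciprocity gives (5/53) = (53/5). Reduce: 53 ≡ 3 (mod 5). Now have (3/5).
5 ≡ 1 (mod 4), so quadratic reciprocity gives (3/5) = (5/3). Reduce: 5 ≡ 2 (mod 3). Now have (2/3).
Factor out 2: 2 = 2. Since 3 ≡ 3 (mod 8), (2/3) = -1. Now have -(1/3).
(1/3) = 1. Collecting the sign factors: -1.
Second factor (1010/661):
Reduce the numerator: 1010 ≡ 349 (mod 661), so (1010/661) = (349/661).
349 ≡ 1 (mod 4), so quadratic reciprocity gives (349/661) = (661/349). Reduce: 661 ≡ 312 (mod 349). Now have (312/349).
Factor out 2: 312 = 2^3·39. Since 349 ≡ 5 (mod 8), (2/349) = -1, and (2/349)^3 = -1. Now have -(39/349).
349 ≡ 1 (mod 4), so quadratic reciprocity gives (39/349) = (349/39). Reduce: 349 ≡ 37 (mod 39). Now have -(37/39).
37 ≡ 1 (mod 4), so quadratic reciprocity gives (37/39) = (39/37). Reduce: 39 ≡ 2 (mod 37). Now have -(2/37).
Factor out 2: 2 = 2. Since 37 ≡ 5 (mod 8), (2/37) = -1. Now have (1/37).
(1/37) = 1. Collecting the sign factors: 1.
Product: (-1)·(1) = -1.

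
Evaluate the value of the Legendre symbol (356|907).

1

(356|907)
  = (89|907)    [907 ≡ 3 mod 8 ⇒ (2|907)^2 = +1]
  = (907|89)    [QR: 89 ≡ 1 mod 4, sign kept]
  = (17|89)    [907 ≡ 17 mod 89]
  = (89|17)    [QR: 17 ≡ 1 mod 4, sign kept]
  = (4|17)    [89 ≡ 4 mod 17]
  = (1|17)    [17 ≡ 1 mod 8 ⇒ (2|17)^2 = +1]
  = 1    [(1|17) = 1]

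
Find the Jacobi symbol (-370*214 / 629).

By multiplicativity, (-370·214 / 629) = (-370 / 629)·(214 / 629).
First factor (-370 / 629):
Reduce the numerator: -370 ≡ 259 (mod 629), so (-370 / 629) = (259 / 629).
629 ≡ 1 (mod 4), so quadratic reciprocity gives (259 / 629) = (629 / 259). Reduce: 629 ≡ 111 (mod 259). Now have (111 / 259).
Both 111 ≡ 3 and 259 ≡ 3 (mod 4), so reciprocity gives (111 / 259) = -(259 / 111). Reduce: 259 ≡ 37 (mod 111). Now have -(37 / 111).
37 ≡ 1 (mod 4), so quadratic reciprocity gives (37 / 111) = (111 / 37). Reduce: 111 ≡ 0 (mod 37). Now have -(0 / 37).
The numerator is now 0 with denominator 37 > 1: the symbol is 0.
Second factor (214 / 629):
Factor out 2: 214 = 2·107. Since 629 ≡ 5 (mod 8), (2 / 629) = -1. Now have -(107 / 629).
629 ≡ 1 (mod 4), so quadratic reciprocity gives (107 / 629) = (629 / 107). Reduce: 629 ≡ 94 (mod 107). Now have -(94 / 107).
Factor out 2: 94 = 2·47. Since 107 ≡ 3 (mod 8), (2 / 107) = -1. Now have (47 / 107).
Both 47 ≡ 3 and 107 ≡ 3 (mod 4), so reciprocity gives (47 / 107) = -(107 / 47). Reduce: 107 ≡ 13 (mod 47). Now have -(13 / 47).
13 ≡ 1 (mod 4), so quadratic reciprocity gives (13 / 47) = (47 / 13). Reduce: 47 ≡ 8 (mod 13). Now have -(8 / 13).
Factor out 2: 8 = 2^3. Since 13 ≡ 5 (mod 8), (2 / 13) = -1, and (2 / 13)^3 = -1. Now have (1 / 13).
(1 / 13) = 1. Collecting the sign factors: 1.
Product: (0)·(1) = 0.

0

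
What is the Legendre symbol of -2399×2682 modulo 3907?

By multiplicativity, (-2399·2682 / 3907) = (-2399 / 3907)·(2682 / 3907).
First factor (-2399 / 3907):
Pull out -1: (-2399 / 3907) = (-1 / 3907)·(2399 / 3907). Since 3907 ≡ 3 (mod 4), (-1 / 3907) = -1. Now have -(2399 / 3907).
Both 2399 ≡ 3 and 3907 ≡ 3 (mod 4), so reciprocity gives (2399 / 3907) = -(3907 / 2399). Reduce: 3907 ≡ 1508 (mod 2399). Now have (1508 / 2399).
Factor out 2: 1508 = 2^2·377. Since 2399 ≡ 7 (mod 8), (2 / 2399) = +1, and (2 / 2399)^2 = +1. Now have (377 / 2399).
377 ≡ 1 (mod 4), so quadratic reciprocity gives (377 / 2399) = (2399 / 377). Reduce: 2399 ≡ 137 (mod 377). Now have (137 / 377).
137 ≡ 1 (mod 4), so quadratic reciprocity gives (137 / 377) = (377 / 137). Reduce: 377 ≡ 103 (mod 137). Now have (103 / 137).
137 ≡ 1 (mod 4), so quadratic reciprocity gives (103 / 137) = (137 / 103). Reduce: 137 ≡ 34 (mod 103). Now have (34 / 103).
Factor out 2: 34 = 2·17. Since 103 ≡ 7 (mod 8), (2 / 103) = +1. Now have (17 / 103).
17 ≡ 1 (mod 4), so quadratic reciprocity gives (17 / 103) = (103 / 17). Reduce: 103 ≡ 1 (mod 17). Now have (1 / 17).
(1 / 17) = 1. Collecting the sign factors: 1.
Second factor (2682 / 3907):
Factor out 2: 2682 = 2·1341. Since 3907 ≡ 3 (mod 8), (2 / 3907) = -1. Now have -(1341 / 3907).
1341 ≡ 1 (mod 4), so quadratic reciprocity gives (1341 / 3907) = (3907 / 1341). Reduce: 3907 ≡ 1225 (mod 1341). Now have -(1225 / 1341).
1225 ≡ 1 (mod 4), so quadratic reciprocity gives (1225 / 1341) = (1341 / 1225). Reduce: 1341 ≡ 116 (mod 1225). Now have -(116 / 1225).
Factor out 2: 116 = 2^2·29. Since 1225 ≡ 1 (mod 8), (2 / 1225) = +1, and (2 / 1225)^2 = +1. Now have -(29 / 1225).
29 ≡ 1 (mod 4), so quadratic reciprocity gives (29 / 1225) = (1225 / 29). Reduce: 1225 ≡ 7 (mod 29). Now have -(7 / 29).
29 ≡ 1 (mod 4), so quadratic reciprocity gives (7 / 29) = (29 / 7). Reduce: 29 ≡ 1 (mod 7). Now have -(1 / 7).
(1 / 7) = 1. Collecting the sign factors: -1.
Product: (1)·(-1) = -1.

-1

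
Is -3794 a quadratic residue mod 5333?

Reduce the numerator: -3794 ≡ 1539 (mod 5333), so (-3794/5333) = (1539/5333).
5333 ≡ 1 (mod 4), so quadratic reciprocity gives (1539/5333) = (5333/1539). Reduce: 5333 ≡ 716 (mod 1539). Now have (716/1539).
Factor out 2: 716 = 2^2·179. Since 1539 ≡ 3 (mod 8), (2/1539) = -1, and (2/1539)^2 = +1. Now have (179/1539).
Both 179 ≡ 3 and 1539 ≡ 3 (mod 4), so reciprocity gives (179/1539) = -(1539/179). Reduce: 1539 ≡ 107 (mod 179). Now have -(107/179).
Both 107 ≡ 3 and 179 ≡ 3 (mod 4), so reciprocity gives (107/179) = -(179/107). Reduce: 179 ≡ 72 (mod 107). Now have (72/107).
Factor out 2: 72 = 2^3·9. Since 107 ≡ 3 (mod 8), (2/107) = -1, and (2/107)^3 = -1. Now have -(9/107).
9 ≡ 1 (mod 4), so quadratic reciprocity gives (9/107) = (107/9). Reduce: 107 ≡ 8 (mod 9). Now have -(8/9).
Factor out 2: 8 = 2^3. Since 9 ≡ 1 (mod 8), (2/9) = +1, and (2/9)^3 = +1. Now have -(1/9).
(1/9) = 1. Collecting the sign factors: -1.
The Legendre symbol is -1, so x^2 ≡ -3794 (mod 5333) has no solution.

no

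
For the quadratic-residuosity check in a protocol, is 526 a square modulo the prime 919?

(526/919)
  = (263/919)    [919 ≡ 7 mod 8 ⇒ (2/919) = +1]
  = -(919/263)    [QR: both ≡ 3 mod 4, sign flips]
  = -(130/263)    [919 ≡ 130 mod 263]
  = -(65/263)    [263 ≡ 7 mod 8 ⇒ (2/263) = +1]
  = -(263/65)    [QR: 65 ≡ 1 mod 4, sign kept]
  = -(3/65)    [263 ≡ 3 mod 65]
  = -(65/3)    [QR: 65 ≡ 1 mod 4, sign kept]
  = -(2/3)    [65 ≡ 2 mod 3]
  = (1/3)    [3 ≡ 3 mod 8 ⇒ (2/3) = -1]
  = 1    [(1/3) = 1]
The Legendre symbol is 1, so x^2 ≡ 526 (mod 919) has solution.

yes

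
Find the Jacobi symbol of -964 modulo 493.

-1

(-964/493)
  = (964/493)    [493 ≡ 1 mod 4 ⇒ (-1/493) = +1]
  = (471/493)    [964 ≡ 471 mod 493]
  = (493/471)    [QR: 493 ≡ 1 mod 4, sign kept]
  = (22/471)    [493 ≡ 22 mod 471]
  = (11/471)    [471 ≡ 7 mod 8 ⇒ (2/471) = +1]
  = -(471/11)    [QR: both ≡ 3 mod 4, sign flips]
  = -(9/11)    [471 ≡ 9 mod 11]
  = -(11/9)    [QR: 9 ≡ 1 mod 4, sign kept]
  = -(2/9)    [11 ≡ 2 mod 9]
  = -(1/9)    [9 ≡ 1 mod 8 ⇒ (2/9) = +1]
  = -1    [(1/9) = 1]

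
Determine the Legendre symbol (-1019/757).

-1

Pull out -1: (-1019/757) = (-1/757)·(1019/757). Since 757 ≡ 1 (mod 4), (-1/757) = +1. Now have (1019/757).
Reduce the numerator: 1019 ≡ 262 (mod 757), so (1019/757) = (262/757).
Factor out 2: 262 = 2·131. Since 757 ≡ 5 (mod 8), (2/757) = -1. Now have -(131/757).
757 ≡ 1 (mod 4), so quadratic reciprocity gives (131/757) = (757/131). Reduce: 757 ≡ 102 (mod 131). Now have -(102/131).
Factor out 2: 102 = 2·51. Since 131 ≡ 3 (mod 8), (2/131) = -1. Now have (51/131).
Both 51 ≡ 3 and 131 ≡ 3 (mod 4), so reciprocity gives (51/131) = -(131/51). Reduce: 131 ≡ 29 (mod 51). Now have -(29/51).
29 ≡ 1 (mod 4), so quadratic reciprocity gives (29/51) = (51/29). Reduce: 51 ≡ 22 (mod 29). Now have -(22/29).
Factor out 2: 22 = 2·11. Since 29 ≡ 5 (mod 8), (2/29) = -1. Now have (11/29).
29 ≡ 1 (mod 4), so quadratic reciprocity gives (11/29) = (29/11). Reduce: 29 ≡ 7 (mod 11). Now have (7/11).
Both 7 ≡ 3 and 11 ≡ 3 (mod 4), so reciprocity gives (7/11) = -(11/7). Reduce: 11 ≡ 4 (mod 7). Now have -(4/7).
Factor out 2: 4 = 2^2. Since 7 ≡ 7 (mod 8), (2/7) = +1, and (2/7)^2 = +1. Now have -(1/7).
(1/7) = 1. Collecting the sign factors: -1.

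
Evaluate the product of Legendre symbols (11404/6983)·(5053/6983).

By multiplicativity, (11404·5053/6983) = (11404/6983)·(5053/6983).
First factor (11404/6983):
Reduce the numerator: 11404 ≡ 4421 (mod 6983), so (11404/6983) = (4421/6983).
4421 ≡ 1 (mod 4), so quadratic reciprocity gives (4421/6983) = (6983/4421). Reduce: 6983 ≡ 2562 (mod 4421). Now have (2562/4421).
Factor out 2: 2562 = 2·1281. Since 4421 ≡ 5 (mod 8), (2/4421) = -1. Now have -(1281/4421).
1281 ≡ 1 (mod 4), so quadratic reciprocity gives (1281/4421) = (4421/1281). Reduce: 4421 ≡ 578 (mod 1281). Now have -(578/1281).
Factor out 2: 578 = 2·289. Since 1281 ≡ 1 (mod 8), (2/1281) = +1. Now have -(289/1281).
289 ≡ 1 (mod 4), so quadratic reciprocity gives (289/1281) = (1281/289). Reduce: 1281 ≡ 125 (mod 289). Now have -(125/289).
125 ≡ 1 (mod 4), so quadratic reciprocity gives (125/289) = (289/125). Reduce: 289 ≡ 39 (mod 125). Now have -(39/125).
125 ≡ 1 (mod 4), so quadratic reciprocity gives (39/125) = (125/39). Reduce: 125 ≡ 8 (mod 39). Now have -(8/39).
Factor out 2: 8 = 2^3. Since 39 ≡ 7 (mod 8), (2/39) = +1, and (2/39)^3 = +1. Now have -(1/39).
(1/39) = 1. Collecting the sign factors: -1.
Second factor (5053/6983):
5053 ≡ 1 (mod 4), so quadratic reciprocity gives (5053/6983) = (6983/5053). Reduce: 6983 ≡ 1930 (mod 5053). Now have (1930/5053).
Factor out 2: 1930 = 2·965. Since 5053 ≡ 5 (mod 8), (2/5053) = -1. Now have -(965/5053).
965 ≡ 1 (mod 4), so quadratic reciprocity gives (965/5053) = (5053/965). Reduce: 5053 ≡ 228 (mod 965). Now have -(228/965).
Factor out 2: 228 = 2^2·57. Since 965 ≡ 5 (mod 8), (2/965) = -1, and (2/965)^2 = +1. Now have -(57/965).
57 ≡ 1 (mod 4), so quadratic reciprocity gives (57/965) = (965/57). Reduce: 965 ≡ 53 (mod 57). Now have -(53/57).
53 ≡ 1 (mod 4), so quadratic reciprocity gives (53/57) = (57/53). Reduce: 57 ≡ 4 (mod 53). Now have -(4/53).
Factor out 2: 4 = 2^2. Since 53 ≡ 5 (mod 8), (2/53) = -1, and (2/53)^2 = +1. Now have -(1/53).
(1/53) = 1. Collecting the sign factors: -1.
Product: (-1)·(-1) = 1.

1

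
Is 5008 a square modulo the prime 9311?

yes

Factor out 2: 5008 = 2^4·313. Since 9311 ≡ 7 (mod 8), (2/9311) = +1, and (2/9311)^4 = +1. Now have (313/9311).
313 ≡ 1 (mod 4), so quadratic reciprocity gives (313/9311) = (9311/313). Reduce: 9311 ≡ 234 (mod 313). Now have (234/313).
Factor out 2: 234 = 2·117. Since 313 ≡ 1 (mod 8), (2/313) = +1. Now have (117/313).
117 ≡ 1 (mod 4), so quadratic reciprocity gives (117/313) = (313/117). Reduce: 313 ≡ 79 (mod 117). Now have (79/117).
117 ≡ 1 (mod 4), so quadratic reciprocity gives (79/117) = (117/79). Reduce: 117 ≡ 38 (mod 79). Now have (38/79).
Factor out 2: 38 = 2·19. Since 79 ≡ 7 (mod 8), (2/79) = +1. Now have (19/79).
Both 19 ≡ 3 and 79 ≡ 3 (mod 4), so reciprocity gives (19/79) = -(79/19). Reduce: 79 ≡ 3 (mod 19). Now have -(3/19).
Both 3 ≡ 3 and 19 ≡ 3 (mod 4), so reciprocity gives (3/19) = -(19/3). Reduce: 19 ≡ 1 (mod 3). Now have (1/3).
(1/3) = 1. Collecting the sign factors: 1.
The Legendre symbol is 1, so x^2 ≡ 5008 (mod 9311) has solution.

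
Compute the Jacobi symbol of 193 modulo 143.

1

Reduce the numerator: 193 ≡ 50 (mod 143), so (193 / 143) = (50 / 143).
Factor out 2: 50 = 2·25. Since 143 ≡ 7 (mod 8), (2 / 143) = +1. Now have (25 / 143).
25 ≡ 1 (mod 4), so quadratic reciprocity gives (25 / 143) = (143 / 25). Reduce: 143 ≡ 18 (mod 25). Now have (18 / 25).
Factor out 2: 18 = 2·9. Since 25 ≡ 1 (mod 8), (2 / 25) = +1. Now have (9 / 25).
9 ≡ 1 (mod 4), so quadratic reciprocity gives (9 / 25) = (25 / 9). Reduce: 25 ≡ 7 (mod 9). Now have (7 / 9).
9 ≡ 1 (mod 4), so quadratic reciprocity gives (7 / 9) = (9 / 7). Reduce: 9 ≡ 2 (mod 7). Now have (2 / 7).
Factor out 2: 2 = 2. Since 7 ≡ 7 (mod 8), (2 / 7) = +1. Now have (1 / 7).
(1 / 7) = 1. Collecting the sign factors: 1.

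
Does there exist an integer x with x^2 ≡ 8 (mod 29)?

(8|29)
  = -(1|29)    [29 ≡ 5 mod 8 ⇒ (2|29)^3 = -1]
  = -1    [(1|29) = 1]
(8|29) = -1, and 29 is prime, so 8 is not a quadratic residue mod 29.

no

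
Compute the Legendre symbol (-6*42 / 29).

1

By multiplicativity, (-6·42 / 29) = (-6 / 29)·(42 / 29).
First factor (-6 / 29):
(-6 / 29)
  = (23 / 29)    [-6 ≡ 23 mod 29]
  = (29 / 23)    [QR: 29 ≡ 1 mod 4, sign kept]
  = (6 / 23)    [29 ≡ 6 mod 23]
  = (3 / 23)    [23 ≡ 7 mod 8 ⇒ (2 / 23) = +1]
  = -(23 / 3)    [QR: both ≡ 3 mod 4, sign flips]
  = -(2 / 3)    [23 ≡ 2 mod 3]
  = (1 / 3)    [3 ≡ 3 mod 8 ⇒ (2 / 3) = -1]
  = 1    [(1 / 3) = 1]
Second factor (42 / 29):
(42 / 29)
  = (13 / 29)    [42 ≡ 13 mod 29]
  = (29 / 13)    [QR: 13 ≡ 1 mod 4, sign kept]
  = (3 / 13)    [29 ≡ 3 mod 13]
  = (13 / 3)    [QR: 13 ≡ 1 mod 4, sign kept]
  = (1 / 3)    [13 ≡ 1 mod 3]
  = 1    [(1 / 3) = 1]
Product: (1)·(1) = 1.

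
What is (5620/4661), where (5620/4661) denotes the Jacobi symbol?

1

Reduce the numerator: 5620 ≡ 959 (mod 4661), so (5620/4661) = (959/4661).
4661 ≡ 1 (mod 4), so quadratic reciprocity gives (959/4661) = (4661/959). Reduce: 4661 ≡ 825 (mod 959). Now have (825/959).
825 ≡ 1 (mod 4), so quadratic reciprocity gives (825/959) = (959/825). Reduce: 959 ≡ 134 (mod 825). Now have (134/825).
Factor out 2: 134 = 2·67. Since 825 ≡ 1 (mod 8), (2/825) = +1. Now have (67/825).
825 ≡ 1 (mod 4), so quadratic reciprocity gives (67/825) = (825/67). Reduce: 825 ≡ 21 (mod 67). Now have (21/67).
21 ≡ 1 (mod 4), so quadratic reciprocity gives (21/67) = (67/21). Reduce: 67 ≡ 4 (mod 21). Now have (4/21).
Factor out 2: 4 = 2^2. Since 21 ≡ 5 (mod 8), (2/21) = -1, and (2/21)^2 = +1. Now have (1/21).
(1/21) = 1. Collecting the sign factors: 1.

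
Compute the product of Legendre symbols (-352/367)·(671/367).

-1

By multiplicativity, (-352·671/367) = (-352/367)·(671/367).
First factor (-352/367):
(-352/367)
  = (15/367)    [-352 ≡ 15 mod 367]
  = -(367/15)    [QR: both ≡ 3 mod 4, sign flips]
  = -(7/15)    [367 ≡ 7 mod 15]
  = (15/7)    [QR: both ≡ 3 mod 4, sign flips]
  = (1/7)    [15 ≡ 1 mod 7]
  = 1    [(1/7) = 1]
Second factor (671/367):
(671/367)
  = (304/367)    [671 ≡ 304 mod 367]
  = (19/367)    [367 ≡ 7 mod 8 ⇒ (2/367)^4 = +1]
  = -(367/19)    [QR: both ≡ 3 mod 4, sign flips]
  = -(6/19)    [367 ≡ 6 mod 19]
  = (3/19)    [19 ≡ 3 mod 8 ⇒ (2/19) = -1]
  = -(19/3)    [QR: both ≡ 3 mod 4, sign flips]
  = -(1/3)    [19 ≡ 1 mod 3]
  = -1    [(1/3) = 1]
Product: (1)·(-1) = -1.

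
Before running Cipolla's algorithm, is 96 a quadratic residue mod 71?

(96/71)
  = (25/71)    [96 ≡ 25 mod 71]
  = (71/25)    [QR: 25 ≡ 1 mod 4, sign kept]
  = (21/25)    [71 ≡ 21 mod 25]
  = (25/21)    [QR: 21 ≡ 1 mod 4, sign kept]
  = (4/21)    [25 ≡ 4 mod 21]
  = (1/21)    [21 ≡ 5 mod 8 ⇒ (2/21)^2 = +1]
  = 1    [(1/21) = 1]
(96/71) = 1, and 71 is prime, so 96 is a quadratic residue mod 71.

yes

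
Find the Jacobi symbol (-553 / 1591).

-1

Pull out -1: (-553 / 1591) = (-1 / 1591)·(553 / 1591). Since 1591 ≡ 3 (mod 4), (-1 / 1591) = -1. Now have -(553 / 1591).
553 ≡ 1 (mod 4), so quadratic reciprocity gives (553 / 1591) = (1591 / 553). Reduce: 1591 ≡ 485 (mod 553). Now have -(485 / 553).
485 ≡ 1 (mod 4), so quadratic reciprocity gives (485 / 553) = (553 / 485). Reduce: 553 ≡ 68 (mod 485). Now have -(68 / 485).
Factor out 2: 68 = 2^2·17. Since 485 ≡ 5 (mod 8), (2 / 485) = -1, and (2 / 485)^2 = +1. Now have -(17 / 485).
17 ≡ 1 (mod 4), so quadratic reciprocity gives (17 / 485) = (485 / 17). Reduce: 485 ≡ 9 (mod 17). Now have -(9 / 17).
9 ≡ 1 (mod 4), so quadratic reciprocity gives (9 / 17) = (17 / 9). Reduce: 17 ≡ 8 (mod 9). Now have -(8 / 9).
Factor out 2: 8 = 2^3. Since 9 ≡ 1 (mod 8), (2 / 9) = +1, and (2 / 9)^3 = +1. Now have -(1 / 9).
(1 / 9) = 1. Collecting the sign factors: -1.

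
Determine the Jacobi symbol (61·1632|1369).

1

By multiplicativity, (61·1632|1369) = (61|1369)·(1632|1369).
First factor (61|1369):
61 ≡ 1 (mod 4), so quadratic reciprocity gives (61|1369) = (1369|61). Reduce: 1369 ≡ 27 (mod 61). Now have (27|61).
61 ≡ 1 (mod 4), so quadratic reciprocity gives (27|61) = (61|27). Reduce: 61 ≡ 7 (mod 27). Now have (7|27).
Both 7 ≡ 3 and 27 ≡ 3 (mod 4), so reciprocity gives (7|27) = -(27|7). Reduce: 27 ≡ 6 (mod 7). Now have -(6|7).
Factor out 2: 6 = 2·3. Since 7 ≡ 7 (mod 8), (2|7) = +1. Now have -(3|7).
Both 3 ≡ 3 and 7 ≡ 3 (mod 4), so reciprocity gives (3|7) = -(7|3). Reduce: 7 ≡ 1 (mod 3). Now have (1|3).
(1|3) = 1. Collecting the sign factors: 1.
Second factor (1632|1369):
Reduce the numerator: 1632 ≡ 263 (mod 1369), so (1632|1369) = (263|1369).
1369 ≡ 1 (mod 4), so quadratic reciprocity gives (263|1369) = (1369|263). Reduce: 1369 ≡ 54 (mod 263). Now have (54|263).
Factor out 2: 54 = 2·27. Since 263 ≡ 7 (mod 8), (2|263) = +1. Now have (27|263).
Both 27 ≡ 3 and 263 ≡ 3 (mod 4), so reciprocity gives (27|263) = -(263|27). Reduce: 263 ≡ 20 (mod 27). Now have -(20|27).
Factor out 2: 20 = 2^2·5. Since 27 ≡ 3 (mod 8), (2|27) = -1, and (2|27)^2 = +1. Now have -(5|27).
5 ≡ 1 (mod 4), so quadratic reciprocity gives (5|27) = (27|5). Reduce: 27 ≡ 2 (mod 5). Now have -(2|5).
Factor out 2: 2 = 2. Since 5 ≡ 5 (mod 8), (2|5) = -1. Now have (1|5).
(1|5) = 1. Collecting the sign factors: 1.
Product: (1)·(1) = 1.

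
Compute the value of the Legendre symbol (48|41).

-1

Reduce the numerator: 48 ≡ 7 (mod 41), so (48|41) = (7|41).
41 ≡ 1 (mod 4), so quadratic reciprocity gives (7|41) = (41|7). Reduce: 41 ≡ 6 (mod 7). Now have (6|7).
Factor out 2: 6 = 2·3. Since 7 ≡ 7 (mod 8), (2|7) = +1. Now have (3|7).
Both 3 ≡ 3 and 7 ≡ 3 (mod 4), so reciprocity gives (3|7) = -(7|3). Reduce: 7 ≡ 1 (mod 3). Now have -(1|3).
(1|3) = 1. Collecting the sign factors: -1.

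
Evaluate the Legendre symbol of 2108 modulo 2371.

1

(2108/2371)
  = (527/2371)    [2371 ≡ 3 mod 8 ⇒ (2/2371)^2 = +1]
  = -(2371/527)    [QR: both ≡ 3 mod 4, sign flips]
  = -(263/527)    [2371 ≡ 263 mod 527]
  = (527/263)    [QR: both ≡ 3 mod 4, sign flips]
  = (1/263)    [527 ≡ 1 mod 263]
  = 1    [(1/263) = 1]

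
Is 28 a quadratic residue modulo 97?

Factor out 2: 28 = 2^2·7. Since 97 ≡ 1 (mod 8), (2/97) = +1, and (2/97)^2 = +1. Now have (7/97).
97 ≡ 1 (mod 4), so quadratic reciprocity gives (7/97) = (97/7). Reduce: 97 ≡ 6 (mod 7). Now have (6/7).
Factor out 2: 6 = 2·3. Since 7 ≡ 7 (mod 8), (2/7) = +1. Now have (3/7).
Both 3 ≡ 3 and 7 ≡ 3 (mod 4), so reciprocity gives (3/7) = -(7/3). Reduce: 7 ≡ 1 (mod 3). Now have -(1/3).
(1/3) = 1. Collecting the sign factors: -1.
The Legendre symbol is -1, so x^2 ≡ 28 (mod 97) has no solution.

no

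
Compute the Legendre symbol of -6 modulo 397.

-1

Pull out -1: (-6/397) = (-1/397)·(6/397). Since 397 ≡ 1 (mod 4), (-1/397) = +1. Now have (6/397).
Factor out 2: 6 = 2·3. Since 397 ≡ 5 (mod 8), (2/397) = -1. Now have -(3/397).
397 ≡ 1 (mod 4), so quadratic reciprocity gives (3/397) = (397/3). Reduce: 397 ≡ 1 (mod 3). Now have -(1/3).
(1/3) = 1. Collecting the sign factors: -1.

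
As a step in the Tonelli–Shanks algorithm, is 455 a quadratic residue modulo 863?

Both 455 ≡ 3 and 863 ≡ 3 (mod 4), so reciprocity gives (455/863) = -(863/455). Reduce: 863 ≡ 408 (mod 455). Now have -(408/455).
Factor out 2: 408 = 2^3·51. Since 455 ≡ 7 (mod 8), (2/455) = +1, and (2/455)^3 = +1. Now have -(51/455).
Both 51 ≡ 3 and 455 ≡ 3 (mod 4), so reciprocity gives (51/455) = -(455/51). Reduce: 455 ≡ 47 (mod 51). Now have (47/51).
Both 47 ≡ 3 and 51 ≡ 3 (mod 4), so reciprocity gives (47/51) = -(51/47). Reduce: 51 ≡ 4 (mod 47). Now have -(4/47).
Factor out 2: 4 = 2^2. Since 47 ≡ 7 (mod 8), (2/47) = +1, and (2/47)^2 = +1. Now have -(1/47).
(1/47) = 1. Collecting the sign factors: -1.
The Legendre symbol is -1, so x^2 ≡ 455 (mod 863) has no solution.

no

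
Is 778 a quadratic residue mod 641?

yes

(778/641)
  = (137/641)    [778 ≡ 137 mod 641]
  = (641/137)    [QR: 137 ≡ 1 mod 4, sign kept]
  = (93/137)    [641 ≡ 93 mod 137]
  = (137/93)    [QR: 93 ≡ 1 mod 4, sign kept]
  = (44/93)    [137 ≡ 44 mod 93]
  = (11/93)    [93 ≡ 5 mod 8 ⇒ (2/93)^2 = +1]
  = (93/11)    [QR: 93 ≡ 1 mod 4, sign kept]
  = (5/11)    [93 ≡ 5 mod 11]
  = (11/5)    [QR: 5 ≡ 1 mod 4, sign kept]
  = (1/5)    [11 ≡ 1 mod 5]
  = 1    [(1/5) = 1]
The Legendre symbol is 1, so x^2 ≡ 778 (mod 641) has solution.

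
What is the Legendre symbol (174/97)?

Reduce the numerator: 174 ≡ 77 (mod 97), so (174/97) = (77/97).
77 ≡ 1 (mod 4), so quadratic reciprocity gives (77/97) = (97/77). Reduce: 97 ≡ 20 (mod 77). Now have (20/77).
Factor out 2: 20 = 2^2·5. Since 77 ≡ 5 (mod 8), (2/77) = -1, and (2/77)^2 = +1. Now have (5/77).
5 ≡ 1 (mod 4), so quadratic reciprocity gives (5/77) = (77/5). Reduce: 77 ≡ 2 (mod 5). Now have (2/5).
Factor out 2: 2 = 2. Since 5 ≡ 5 (mod 8), (2/5) = -1. Now have -(1/5).
(1/5) = 1. Collecting the sign factors: -1.

-1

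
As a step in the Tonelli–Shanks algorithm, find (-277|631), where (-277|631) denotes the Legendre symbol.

1

Reduce the numerator: -277 ≡ 354 (mod 631), so (-277|631) = (354|631).
Factor out 2: 354 = 2·177. Since 631 ≡ 7 (mod 8), (2|631) = +1. Now have (177|631).
177 ≡ 1 (mod 4), so quadratic reciprocity gives (177|631) = (631|177). Reduce: 631 ≡ 100 (mod 177). Now have (100|177).
Factor out 2: 100 = 2^2·25. Since 177 ≡ 1 (mod 8), (2|177) = +1, and (2|177)^2 = +1. Now have (25|177).
25 ≡ 1 (mod 4), so quadratic reciprocity gives (25|177) = (177|25). Reduce: 177 ≡ 2 (mod 25). Now have (2|25).
Factor out 2: 2 = 2. Since 25 ≡ 1 (mod 8), (2|25) = +1. Now have (1|25).
(1|25) = 1. Collecting the sign factors: 1.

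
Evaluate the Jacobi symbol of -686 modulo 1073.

(-686/1073)
  = (686/1073)    [1073 ≡ 1 mod 4 ⇒ (-1/1073) = +1]
  = (343/1073)    [1073 ≡ 1 mod 8 ⇒ (2/1073) = +1]
  = (1073/343)    [QR: 1073 ≡ 1 mod 4, sign kept]
  = (44/343)    [1073 ≡ 44 mod 343]
  = (11/343)    [343 ≡ 7 mod 8 ⇒ (2/343)^2 = +1]
  = -(343/11)    [QR: both ≡ 3 mod 4, sign flips]
  = -(2/11)    [343 ≡ 2 mod 11]
  = (1/11)    [11 ≡ 3 mod 8 ⇒ (2/11) = -1]
  = 1    [(1/11) = 1]

1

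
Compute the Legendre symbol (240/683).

Factor out 2: 240 = 2^4·15. Since 683 ≡ 3 (mod 8), (2/683) = -1, and (2/683)^4 = +1. Now have (15/683).
Both 15 ≡ 3 and 683 ≡ 3 (mod 4), so reciprocity gives (15/683) = -(683/15). Reduce: 683 ≡ 8 (mod 15). Now have -(8/15).
Factor out 2: 8 = 2^3. Since 15 ≡ 7 (mod 8), (2/15) = +1, and (2/15)^3 = +1. Now have -(1/15).
(1/15) = 1. Collecting the sign factors: -1.

-1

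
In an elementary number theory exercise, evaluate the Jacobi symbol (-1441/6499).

Reduce the numerator: -1441 ≡ 5058 (mod 6499), so (-1441/6499) = (5058/6499).
Factor out 2: 5058 = 2·2529. Since 6499 ≡ 3 (mod 8), (2/6499) = -1. Now have -(2529/6499).
2529 ≡ 1 (mod 4), so quadratic reciprocity gives (2529/6499) = (6499/2529). Reduce: 6499 ≡ 1441 (mod 2529). Now have -(1441/2529).
1441 ≡ 1 (mod 4), so quadratic reciprocity gives (1441/2529) = (2529/1441). Reduce: 2529 ≡ 1088 (mod 1441). Now have -(1088/1441).
Factor out 2: 1088 = 2^6·17. Since 1441 ≡ 1 (mod 8), (2/1441) = +1, and (2/1441)^6 = +1. Now have -(17/1441).
17 ≡ 1 (mod 4), so quadratic reciprocity gives (17/1441) = (1441/17). Reduce: 1441 ≡ 13 (mod 17). Now have -(13/17).
13 ≡ 1 (mod 4), so quadratic reciprocity gives (13/17) = (17/13). Reduce: 17 ≡ 4 (mod 13). Now have -(4/13).
Factor out 2: 4 = 2^2. Since 13 ≡ 5 (mod 8), (2/13) = -1, and (2/13)^2 = +1. Now have -(1/13).
(1/13) = 1. Collecting the sign factors: -1.

-1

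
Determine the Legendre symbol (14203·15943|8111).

1

By multiplicativity, (14203·15943|8111) = (14203|8111)·(15943|8111).
First factor (14203|8111):
Reduce the numerator: 14203 ≡ 6092 (mod 8111), so (14203|8111) = (6092|8111).
Factor out 2: 6092 = 2^2·1523. Since 8111 ≡ 7 (mod 8), (2|8111) = +1, and (2|8111)^2 = +1. Now have (1523|8111).
Both 1523 ≡ 3 and 8111 ≡ 3 (mod 4), so reciprocity gives (1523|8111) = -(8111|1523). Reduce: 8111 ≡ 496 (mod 1523). Now have -(496|1523).
Factor out 2: 496 = 2^4·31. Since 1523 ≡ 3 (mod 8), (2|1523) = -1, and (2|1523)^4 = +1. Now have -(31|1523).
Both 31 ≡ 3 and 1523 ≡ 3 (mod 4), so reciprocity gives (31|1523) = -(1523|31). Reduce: 1523 ≡ 4 (mod 31). Now have (4|31).
Factor out 2: 4 = 2^2. Since 31 ≡ 7 (mod 8), (2|31) = +1, and (2|31)^2 = +1. Now have (1|31).
(1|31) = 1. Collecting the sign factors: 1.
Second factor (15943|8111):
Reduce the numerator: 15943 ≡ 7832 (mod 8111), so (15943|8111) = (7832|8111).
Factor out 2: 7832 = 2^3·979. Since 8111 ≡ 7 (mod 8), (2|8111) = +1, and (2|8111)^3 = +1. Now have (979|8111).
Both 979 ≡ 3 and 8111 ≡ 3 (mod 4), so reciprocity gives (979|8111) = -(8111|979). Reduce: 8111 ≡ 279 (mod 979). Now have -(279|979).
Both 279 ≡ 3 and 979 ≡ 3 (mod 4), so reciprocity gives (279|979) = -(979|279). Reduce: 979 ≡ 142 (mod 279). Now have (142|279).
Factor out 2: 142 = 2·71. Since 279 ≡ 7 (mod 8), (2|279) = +1. Now have (71|279).
Both 71 ≡ 3 and 279 ≡ 3 (mod 4), so reciprocity gives (71|279) = -(279|71). Reduce: 279 ≡ 66 (mod 71). Now have -(66|71).
Factor out 2: 66 = 2·33. Since 71 ≡ 7 (mod 8), (2|71) = +1. Now have -(33|71).
33 ≡ 1 (mod 4), so quadratic reciprocity gives (33|71) = (71|33). Reduce: 71 ≡ 5 (mod 33). Now have -(5|33).
5 ≡ 1 (mod 4), so quadratic reciprocity gives (5|33) = (33|5). Reduce: 33 ≡ 3 (mod 5). Now have -(3|5).
5 ≡ 1 (mod 4), so quadratic reciprocity gives (3|5) = (5|3). Reduce: 5 ≡ 2 (mod 3). Now have -(2|3).
Factor out 2: 2 = 2. Since 3 ≡ 3 (mod 8), (2|3) = -1. Now have (1|3).
(1|3) = 1. Collecting the sign factors: 1.
Product: (1)·(1) = 1.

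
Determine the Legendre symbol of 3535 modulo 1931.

-1

Reduce the numerator: 3535 ≡ 1604 (mod 1931), so (3535/1931) = (1604/1931).
Factor out 2: 1604 = 2^2·401. Since 1931 ≡ 3 (mod 8), (2/1931) = -1, and (2/1931)^2 = +1. Now have (401/1931).
401 ≡ 1 (mod 4), so quadratic reciprocity gives (401/1931) = (1931/401). Reduce: 1931 ≡ 327 (mod 401). Now have (327/401).
401 ≡ 1 (mod 4), so quadratic reciprocity gives (327/401) = (401/327). Reduce: 401 ≡ 74 (mod 327). Now have (74/327).
Factor out 2: 74 = 2·37. Since 327 ≡ 7 (mod 8), (2/327) = +1. Now have (37/327).
37 ≡ 1 (mod 4), so quadratic reciprocity gives (37/327) = (327/37). Reduce: 327 ≡ 31 (mod 37). Now have (31/37).
37 ≡ 1 (mod 4), so quadratic reciprocity gives (31/37) = (37/31). Reduce: 37 ≡ 6 (mod 31). Now have (6/31).
Factor out 2: 6 = 2·3. Since 31 ≡ 7 (mod 8), (2/31) = +1. Now have (3/31).
Both 3 ≡ 3 and 31 ≡ 3 (mod 4), so reciprocity gives (3/31) = -(31/3). Reduce: 31 ≡ 1 (mod 3). Now have -(1/3).
(1/3) = 1. Collecting the sign factors: -1.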